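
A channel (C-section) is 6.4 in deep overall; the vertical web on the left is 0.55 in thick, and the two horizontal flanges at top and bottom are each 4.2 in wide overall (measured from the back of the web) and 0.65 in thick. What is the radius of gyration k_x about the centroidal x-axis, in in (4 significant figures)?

k_x ≈ 2.494 in

Treat the section as a set of non-overlapping primitives; coordinates are from the bounding-box lower-left.
Web: 0.55 × 6.4, A = 3.52 in², y = 3.2 in, Ī = 12.0149 in⁴.
Top flange (beyond web): 3.65 × 0.65, A = 2.3725 in², y = 6.075 in, Ī = 0.0835318 in⁴.
Bottom flange (beyond web): 3.65 × 0.65, A = 2.3725 in², y = 0.325 in, Ī = 0.0835318 in⁴.
By symmetry the centroid is at mid-height, ȳ = 3.2 in.
Transfer each piece to the centroidal x-axis using Ī + A·d² with d = y − 3.2:
  web: d = 0 in → contributes +12.0149 in⁴
  top flange (beyond web): d = 2.875 in → contributes +19.6937 in⁴
  bottom flange (beyond web): d = -2.875 in → contributes +19.6937 in⁴
Total I = 51.4024 in⁴.
Radius of gyration: k = √(I/A) = √(51.4024 / 8.265) = 2.49385 in.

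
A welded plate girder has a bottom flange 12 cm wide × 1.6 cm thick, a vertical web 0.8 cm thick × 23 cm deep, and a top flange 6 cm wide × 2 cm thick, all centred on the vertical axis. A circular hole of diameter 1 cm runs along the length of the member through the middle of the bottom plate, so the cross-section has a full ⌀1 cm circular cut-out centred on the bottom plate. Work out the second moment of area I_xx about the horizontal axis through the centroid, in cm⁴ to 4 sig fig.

Decompose the section into non-overlapping parts with the origin at the bottom-left of its bounding rectangle.
Bottom plate: 12 × 1.6, A = 19.2 cm², y = 0.8 cm, Ī = 4.096 cm⁴.
Web plate: 0.8 × 23, A = 18.4 cm², y = 13.1 cm, Ī = 811.133 cm⁴.
Top plate: 6 × 2, A = 12 cm², y = 25.6 cm, Ī = 4 cm⁴.
Hole (subtracted): ⌀1, A = 0.785398 cm², y = 0.8 cm, Ī = 0.0490874 cm⁴.
Centroid: ȳ = ΣA·y / ΣA = 11.5329 cm.
Transfer each piece to the horizontal axis through the centroid using Ī + A·d² with d = y − 11.5329:
  bottom plate: d = -10.7329 cm → contributes +2215.82 cm⁴
  web plate: d = 1.56715 cm → contributes +856.323 cm⁴
  top plate: d = 14.0671 cm → contributes +2378.62 cm⁴
  hole: d = -10.7329 cm → contributes −90.5224 cm⁴
Total I = 5360.24 cm⁴.

I_xx ≈ 5360 cm⁴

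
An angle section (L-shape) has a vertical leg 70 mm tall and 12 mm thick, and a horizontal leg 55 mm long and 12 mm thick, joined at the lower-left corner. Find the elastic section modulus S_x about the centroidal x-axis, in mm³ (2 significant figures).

S_x ≈ 1.3 × 10⁴ mm³

Break the section into simple shapes (no overlaps), measuring from the bottom-left corner of the bounding box.
Vertical leg: 12 × 70, A = 840 mm², y = 35 mm, Ī = 343 000 mm⁴.
Horizontal leg (remainder): 43 × 12, A = 516 mm², y = 6 mm, Ī = 6 192 mm⁴.
Centroid: ȳ = ΣA·y / ΣA = 23.96 mm.
Transfer each piece to the centroidal x-axis using Ī + A·d² with d = y − 23.96:
  vertical leg: d = 11.04 mm → contributes +445 295 mm⁴
  horizontal leg (remainder): d = -17.96 mm → contributes +172 719 mm⁴
Total I = 618 014 mm⁴.
Extreme fibre distance c = 46.04 mm; S = I/c = 13 425 mm³.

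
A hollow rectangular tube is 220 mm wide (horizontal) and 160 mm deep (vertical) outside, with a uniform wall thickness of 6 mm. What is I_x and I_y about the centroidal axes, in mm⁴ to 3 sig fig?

I_x ≈ 1.89 × 10⁷ mm⁴, I_y ≈ 3.10 × 10⁷ mm⁴

Break the section into simple shapes (no overlaps), measuring from the bottom-left corner of the bounding box.
Outer rectangle: 220 × 160, A = 35 200 mm², y = 80 mm, Ī = 75 093 333 mm⁴.
Inner void (subtracted): 208 × 148, A = 30 784 mm², y = 80 mm, Ī = 56 191 061 mm⁴.
By symmetry the centroid is at mid-height, ȳ = 80 mm.
All pieces are centred on the centroidal x-axis, so I = ΣĪ (holes subtracted) = 18 902 272 mm⁴.
Repeating about the centroidal y-axis gives I_y = 30 986 752 mm⁴.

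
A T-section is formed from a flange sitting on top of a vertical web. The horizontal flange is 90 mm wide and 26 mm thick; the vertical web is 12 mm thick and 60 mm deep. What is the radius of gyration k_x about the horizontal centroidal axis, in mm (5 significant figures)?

k_x ≈ 21.127 mm

Split into non-overlapping primitives; take the origin at the lower-left of the bounding box.
Flange: 90 × 26, A = 2 340 mm², y = 73 mm, Ī = 131 820 mm⁴.
Web: 12 × 60, A = 720 mm², y = 30 mm, Ī = 216 000 mm⁴.
Centroid: ȳ = ΣA·y / ΣA = 62.88235 mm.
Transfer each piece to the horizontal centroidal axis using Ī + A·d² with d = y − 62.88235:
  flange: d = 10.11765 mm → contributes +371358.3 mm⁴
  web: d = -32.88235 mm → contributes +994499.4 mm⁴
Total I = 1 365 858 mm⁴.
Radius of gyration: k = √(I/A) = √(1 365 858 / 3 060) = 21.1272 mm.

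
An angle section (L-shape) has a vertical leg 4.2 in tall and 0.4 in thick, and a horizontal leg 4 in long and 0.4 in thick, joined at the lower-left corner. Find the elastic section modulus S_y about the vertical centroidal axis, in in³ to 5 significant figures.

Break the section into simple shapes (no overlaps), measuring from the bottom-left corner of the bounding box.
Vertical leg: 0.4 × 4.2, A = 1.68 in², x = 0.2 in, Ī = 0.0224 in⁴.
Horizontal leg (remainder): 3.6 × 0.4, A = 1.44 in², x = 2.2 in, Ī = 1.5552 in⁴.
Centroid: x̄ = ΣA·x / ΣA = 1.123077 in.
Transfer each piece to the vertical centroidal axis using Ī + A·d² with d = x − 1.123077:
  vertical leg: d = -0.9230769 in → contributes +1.453879 in⁴
  horizontal leg (remainder): d = 1.076923 in → contributes +3.225259 in⁴
Total I = 4.679138 in⁴.
Extreme fibre distance c = 2.876923 in; S = I/c = 1.626439 in³.

S_y ≈ 1.6264 in³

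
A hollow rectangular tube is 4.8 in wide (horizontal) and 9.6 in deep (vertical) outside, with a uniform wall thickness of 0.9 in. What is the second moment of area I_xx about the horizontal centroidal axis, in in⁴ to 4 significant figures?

I_xx ≈ 235.3 in⁴

Break the section into simple shapes (no overlaps), measuring from the bottom-left corner of the bounding box.
Outer rectangle: 4.8 × 9.6, A = 46.08 in², y = 4.8 in, Ī = 353.894 in⁴.
Inner void (subtracted): 3 × 7.8, A = 23.4 in², y = 4.8 in, Ī = 118.638 in⁴.
By symmetry the centroid is at mid-height, ȳ = 4.8 in.
All pieces are centred on the horizontal centroidal axis, so I = ΣĪ (holes subtracted) = 235.256 in⁴.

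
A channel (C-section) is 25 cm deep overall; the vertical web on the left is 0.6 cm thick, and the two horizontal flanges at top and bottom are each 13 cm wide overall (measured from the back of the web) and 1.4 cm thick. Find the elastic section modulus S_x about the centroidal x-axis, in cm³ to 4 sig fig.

Decompose the section into non-overlapping parts with the origin at the bottom-left of its bounding rectangle.
Web: 0.6 × 25, A = 15 cm², y = 12.5 cm, Ī = 781.25 cm⁴.
Top flange (beyond web): 12.4 × 1.4, A = 17.36 cm², y = 24.3 cm, Ī = 2.83547 cm⁴.
Bottom flange (beyond web): 12.4 × 1.4, A = 17.36 cm², y = 0.7 cm, Ī = 2.83547 cm⁴.
By symmetry the centroid is at mid-height, ȳ = 12.5 cm.
Transfer each piece to the centroidal x-axis using Ī + A·d² with d = y − 12.5:
  web: d = 0 cm → contributes +781.25 cm⁴
  top flange (beyond web): d = 11.8 cm → contributes +2420.04 cm⁴
  bottom flange (beyond web): d = -11.8 cm → contributes +2420.04 cm⁴
Total I = 5621.33 cm⁴.
Extreme fibre distance c = 12.5 cm; S = I/c = 449.707 cm³.

S_x ≈ 449.7 cm³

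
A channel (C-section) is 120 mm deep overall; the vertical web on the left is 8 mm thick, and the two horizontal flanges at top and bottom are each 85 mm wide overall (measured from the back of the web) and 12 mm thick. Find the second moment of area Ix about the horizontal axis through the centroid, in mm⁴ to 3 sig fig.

Ix ≈ 6.56 × 10⁶ mm⁴

Break the section into simple shapes (no overlaps), measuring from the bottom-left corner of the bounding box.
Web: 8 × 120, A = 960 mm², y = 60 mm, Ī = 1 152 000 mm⁴.
Top flange (beyond web): 77 × 12, A = 924 mm², y = 114 mm, Ī = 11 088 mm⁴.
Bottom flange (beyond web): 77 × 12, A = 924 mm², y = 6 mm, Ī = 11 088 mm⁴.
By symmetry the centroid is at mid-height, ȳ = 60 mm.
Transfer each piece to the horizontal axis through the centroid using Ī + A·d² with d = y − 60:
  web: d = 0 mm → contributes +1 152 000 mm⁴
  top flange (beyond web): d = 54 mm → contributes +2 705 472 mm⁴
  bottom flange (beyond web): d = -54 mm → contributes +2 705 472 mm⁴
Total I = 6 562 944 mm⁴.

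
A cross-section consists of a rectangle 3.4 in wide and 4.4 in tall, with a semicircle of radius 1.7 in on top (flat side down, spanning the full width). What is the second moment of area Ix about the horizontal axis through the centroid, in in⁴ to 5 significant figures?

Treat the section as a set of non-overlapping primitives; coordinates are from the bounding-box lower-left.
Rectangular body: 3.4 × 4.4, A = 14.96 in², y = 2.2 in, Ī = 24.13547 in⁴.
Semicircular cap: semicircle r = 1.7, A = 4.539601 in², y = 5.121502 in, Ī = 0.9167011 in⁴.
Centroid: ȳ = ΣA·y / ΣA = 2.88014 in.
Transfer each piece to the horizontal axis through the centroid using Ī + A·d² with d = y − 2.88014:
  rectangular body: d = -0.6801399 in → contributes +31.05582 in⁴
  semicircular cap: d = 2.241363 in → contributes +23.72232 in⁴
Total I = 54.77814 in⁴.

Ix ≈ 54.778 in⁴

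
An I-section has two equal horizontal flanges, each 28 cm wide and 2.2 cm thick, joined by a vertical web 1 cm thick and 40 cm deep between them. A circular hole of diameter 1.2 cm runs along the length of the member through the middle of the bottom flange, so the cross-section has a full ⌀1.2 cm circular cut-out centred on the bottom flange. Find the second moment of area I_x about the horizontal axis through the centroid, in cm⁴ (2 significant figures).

I_x ≈ 6.0 × 10⁴ cm⁴

Decompose the section into non-overlapping parts with the origin at the bottom-left of its bounding rectangle.
Bottom flange: 28 × 2.2, A = 61.6 cm², y = 1.1 cm, Ī = 24.85 cm⁴.
Web: 1 × 40, A = 40 cm², y = 22.2 cm, Ī = 5 333 cm⁴.
Top flange: 28 × 2.2, A = 61.6 cm², y = 43.3 cm, Ī = 24.85 cm⁴.
Hole (subtracted): ⌀1.2, A = 1.131 cm², y = 1.1 cm, Ī = 0.1018 cm⁴.
Centroid: ȳ = ΣA·y / ΣA = 22.35 cm.
Transfer each piece to the horizontal axis through the centroid using Ī + A·d² with d = y − 22.35:
  bottom flange: d = -21.25 cm → contributes +27 834 cm⁴
  web: d = -0.1472 cm → contributes +5 334 cm⁴
  top flange: d = 20.95 cm → contributes +27 068 cm⁴
  hole: d = -21.25 cm → contributes −510.7 cm⁴
Total I = 59 726 cm⁴.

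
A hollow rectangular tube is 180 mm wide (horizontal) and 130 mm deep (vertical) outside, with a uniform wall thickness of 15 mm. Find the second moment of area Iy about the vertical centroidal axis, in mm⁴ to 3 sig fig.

Treat the section as a set of non-overlapping primitives; coordinates are from the bounding-box lower-left.
Outer rectangle: 180 × 130, A = 23 400 mm², x = 90 mm, Ī = 63 180 000 mm⁴.
Inner void (subtracted): 150 × 100, A = 15 000 mm², x = 90 mm, Ī = 28 125 000 mm⁴.
By symmetry the centroid is at mid-width, x̄ = 90 mm.
All pieces are centred on the vertical centroidal axis, so I = ΣĪ (holes subtracted) = 35 055 000 mm⁴.

Iy ≈ 3.51 × 10⁷ mm⁴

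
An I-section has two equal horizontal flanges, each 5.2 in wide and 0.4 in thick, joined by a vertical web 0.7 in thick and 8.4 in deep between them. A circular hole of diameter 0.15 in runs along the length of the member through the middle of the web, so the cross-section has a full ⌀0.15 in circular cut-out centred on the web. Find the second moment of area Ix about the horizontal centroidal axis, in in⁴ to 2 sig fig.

Treat the section as a set of non-overlapping primitives; coordinates are from the bounding-box lower-left.
Bottom flange: 5.2 × 0.4, A = 2.08 in², y = 0.2 in, Ī = 0.02773 in⁴.
Web: 0.7 × 8.4, A = 5.88 in², y = 4.6 in, Ī = 34.57 in⁴.
Top flange: 5.2 × 0.4, A = 2.08 in², y = 9 in, Ī = 0.02773 in⁴.
Hole (subtracted): ⌀0.15, A = 0.01767 in², y = 4.6 in, Ī = 0.00002485 in⁴.
By symmetry the centroid is at mid-height, ȳ = 4.6 in.
Transfer each piece to the horizontal centroidal axis using Ī + A·d² with d = y − 4.6:
  bottom flange: d = -4.4 in → contributes +40.3 in⁴
  web: d = 0 in → contributes +34.57 in⁴
  top flange: d = 4.4 in → contributes +40.3 in⁴
  hole: d = 0 in → contributes −0.00002485 in⁴
Total I = 115.2 in⁴.

Ix ≈ 120 in⁴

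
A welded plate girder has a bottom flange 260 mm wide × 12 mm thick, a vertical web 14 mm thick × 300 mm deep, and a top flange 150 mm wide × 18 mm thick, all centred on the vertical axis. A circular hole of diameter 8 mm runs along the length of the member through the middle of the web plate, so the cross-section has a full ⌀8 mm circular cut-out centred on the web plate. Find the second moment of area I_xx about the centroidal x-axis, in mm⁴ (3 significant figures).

Split into non-overlapping primitives; take the origin at the lower-left of the bounding box.
Bottom plate: 260 × 12, A = 3 120 mm², y = 6 mm, Ī = 37 440 mm⁴.
Web plate: 14 × 300, A = 4 200 mm², y = 162 mm, Ī = 31 500 000 mm⁴.
Top plate: 150 × 18, A = 2 700 mm², y = 321 mm, Ī = 72 900 mm⁴.
Hole (subtracted): ⌀8, A = 50.265 mm², y = 162 mm, Ī = 201.06 mm⁴.
Centroid: ȳ = ΣA·y / ΣA = 156.24 mm.
Transfer each piece to the centroidal x-axis using Ī + A·d² with d = y − 156.24:
  bottom plate: d = -150.24 mm → contributes +70 462 793 mm⁴
  web plate: d = 5.7594 mm → contributes +31 639 318 mm⁴
  top plate: d = 164.76 mm → contributes +73 366 209 mm⁴
  hole: d = 5.7594 mm → contributes −1868.4 mm⁴
Total I = 175 466 452 mm⁴.

I_xx ≈ 1.75 × 10⁸ mm⁴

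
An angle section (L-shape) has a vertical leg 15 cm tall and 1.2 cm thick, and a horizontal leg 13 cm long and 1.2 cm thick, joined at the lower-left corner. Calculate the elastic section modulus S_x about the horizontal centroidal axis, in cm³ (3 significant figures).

Break the section into simple shapes (no overlaps), measuring from the bottom-left corner of the bounding box.
Vertical leg: 1.2 × 15, A = 18 cm², y = 7.5 cm, Ī = 337.5 cm⁴.
Horizontal leg (remainder): 11.8 × 1.2, A = 14.16 cm², y = 0.6 cm, Ī = 1.6992 cm⁴.
Centroid: ȳ = ΣA·y / ΣA = 4.4619 cm.
Transfer each piece to the horizontal centroidal axis using Ī + A·d² with d = y − 4.4619:
  vertical leg: d = 3.0381 cm → contributes +503.64 cm⁴
  horizontal leg (remainder): d = -3.8619 cm → contributes +212.89 cm⁴
Total I = 716.53 cm⁴.
Extreme fibre distance c = 10.538 cm; S = I/c = 67.994 cm³.

S_x ≈ 68.0 cm³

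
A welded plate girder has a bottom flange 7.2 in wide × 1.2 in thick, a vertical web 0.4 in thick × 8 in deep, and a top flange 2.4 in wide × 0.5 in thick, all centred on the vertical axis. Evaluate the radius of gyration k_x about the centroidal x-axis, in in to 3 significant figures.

Treat the section as a set of non-overlapping primitives; coordinates are from the bounding-box lower-left.
Bottom plate: 7.2 × 1.2, A = 8.64 in², y = 0.6 in, Ī = 1.0368 in⁴.
Web plate: 0.4 × 8, A = 3.2 in², y = 5.2 in, Ī = 17.067 in⁴.
Top plate: 2.4 × 0.5, A = 1.2 in², y = 9.45 in, Ī = 0.025 in⁴.
Centroid: ȳ = ΣA·y / ΣA = 2.5433 in.
Transfer each piece to the centroidal x-axis using Ī + A·d² with d = y − 2.5433:
  bottom plate: d = -1.9433 in → contributes +33.663 in⁴
  web plate: d = 2.6567 in → contributes +39.653 in⁴
  top plate: d = 6.9067 in → contributes +57.269 in⁴
Total I = 130.59 in⁴.
Radius of gyration: k = √(I/A) = √(130.59 / 13.04) = 3.1645 in.

k_x ≈ 3.16 in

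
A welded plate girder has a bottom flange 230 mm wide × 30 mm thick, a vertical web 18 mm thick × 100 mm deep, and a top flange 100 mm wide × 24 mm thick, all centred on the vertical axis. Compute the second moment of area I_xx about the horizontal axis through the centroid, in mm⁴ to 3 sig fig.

Split into non-overlapping primitives; take the origin at the lower-left of the bounding box.
Bottom plate: 230 × 30, A = 6 900 mm², y = 15 mm, Ī = 517 500 mm⁴.
Web plate: 18 × 100, A = 1 800 mm², y = 80 mm, Ī = 1 500 000 mm⁴.
Top plate: 100 × 24, A = 2 400 mm², y = 142 mm, Ī = 115 200 mm⁴.
Centroid: ȳ = ΣA·y / ΣA = 53 mm.
Transfer each piece to the horizontal axis through the centroid using Ī + A·d² with d = y − 53:
  bottom plate: d = -38 mm → contributes +10 481 100 mm⁴
  web plate: d = 27 mm → contributes +2 812 200 mm⁴
  top plate: d = 89 mm → contributes +19 125 600 mm⁴
Total I = 32 418 900 mm⁴.

I_xx ≈ 3.24 × 10⁷ mm⁴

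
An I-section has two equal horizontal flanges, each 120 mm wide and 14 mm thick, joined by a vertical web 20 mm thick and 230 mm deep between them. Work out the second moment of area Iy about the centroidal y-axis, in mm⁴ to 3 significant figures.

Decompose the section into non-overlapping parts with the origin at the bottom-left of its bounding rectangle.
Bottom flange: 120 × 14, A = 1 680 mm², x = 60 mm, Ī = 2 016 000 mm⁴.
Web: 20 × 230, A = 4 600 mm², x = 60 mm, Ī = 153 333 mm⁴.
Top flange: 120 × 14, A = 1 680 mm², x = 60 mm, Ī = 2 016 000 mm⁴.
By symmetry the centroid is at mid-width, x̄ = 60 mm.
All pieces are centred on the centroidal y-axis, so I = ΣĪ = 4 185 333 mm⁴.

Iy ≈ 4.19 × 10⁶ mm⁴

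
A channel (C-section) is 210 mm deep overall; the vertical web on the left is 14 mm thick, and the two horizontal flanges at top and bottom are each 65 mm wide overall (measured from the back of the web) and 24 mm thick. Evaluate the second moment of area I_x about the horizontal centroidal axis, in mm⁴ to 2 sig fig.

Decompose the section into non-overlapping parts with the origin at the bottom-left of its bounding rectangle.
Web: 14 × 210, A = 2 940 mm², y = 105 mm, Ī = 10 804 500 mm⁴.
Top flange (beyond web): 51 × 24, A = 1 224 mm², y = 198 mm, Ī = 58 752 mm⁴.
Bottom flange (beyond web): 51 × 24, A = 1 224 mm², y = 12 mm, Ī = 58 752 mm⁴.
By symmetry the centroid is at mid-height, ȳ = 105 mm.
Transfer each piece to the horizontal centroidal axis using Ī + A·d² with d = y − 105:
  web: d = 0 mm → contributes +10 804 500 mm⁴
  top flange (beyond web): d = 93 mm → contributes +10 645 128 mm⁴
  bottom flange (beyond web): d = -93 mm → contributes +10 645 128 mm⁴
Total I = 32 094 756 mm⁴.

I_x ≈ 3.2 × 10⁷ mm⁴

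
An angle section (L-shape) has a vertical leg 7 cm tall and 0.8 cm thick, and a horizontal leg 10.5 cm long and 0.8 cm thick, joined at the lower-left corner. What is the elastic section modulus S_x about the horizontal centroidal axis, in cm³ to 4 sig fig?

S_x ≈ 10.29 cm³

Treat the section as a set of non-overlapping primitives; coordinates are from the bounding-box lower-left.
Vertical leg: 0.8 × 7, A = 5.6 cm², y = 3.5 cm, Ī = 22.8667 cm⁴.
Horizontal leg (remainder): 9.7 × 0.8, A = 7.76 cm², y = 0.4 cm, Ī = 0.413867 cm⁴.
Centroid: ȳ = ΣA·y / ΣA = 1.6994 cm.
Transfer each piece to the horizontal centroidal axis using Ī + A·d² with d = y − 1.6994:
  vertical leg: d = 1.8006 cm → contributes +41.0227 cm⁴
  horizontal leg (remainder): d = -1.2994 cm → contributes +13.5162 cm⁴
Total I = 54.5389 cm⁴.
Extreme fibre distance c = 5.3006 cm; S = I/c = 10.2892 cm³.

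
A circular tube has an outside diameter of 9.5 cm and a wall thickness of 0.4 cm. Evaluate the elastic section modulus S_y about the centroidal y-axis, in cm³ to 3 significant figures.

Decompose the section into non-overlapping parts with the origin at the bottom-left of its bounding rectangle.
Outer circle: ⌀9.5, A = 70.882 cm², x = 4.75 cm, Ī = 399.82 cm⁴.
Bore (subtracted): ⌀8.7, A = 59.447 cm², x = 4.75 cm, Ī = 281.22 cm⁴.
By symmetry the centroid is at mid-width, x̄ = 4.75 cm.
All pieces are centred on the centroidal y-axis, so I = ΣĪ (holes subtracted) = 118.6 cm⁴.
Extreme fibre distance c = 4.75 cm; S = I/c = 24.968 cm³.

S_y ≈ 25.0 cm³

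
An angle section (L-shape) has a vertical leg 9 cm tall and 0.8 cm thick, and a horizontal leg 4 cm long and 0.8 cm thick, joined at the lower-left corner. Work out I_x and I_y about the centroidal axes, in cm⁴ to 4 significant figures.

Treat the section as a set of non-overlapping primitives; coordinates are from the bounding-box lower-left.
Vertical leg: 0.8 × 9, A = 7.2 cm², y = 4.5 cm, Ī = 48.6 cm⁴.
Horizontal leg (remainder): 3.2 × 0.8, A = 2.56 cm², y = 0.4 cm, Ī = 0.136533 cm⁴.
Centroid: ȳ = ΣA·y / ΣA = 3.42459 cm.
Transfer each piece to the centroidal x-axis using Ī + A·d² with d = y − 3.42459:
  vertical leg: d = 1.07541 cm → contributes +56.9268 cm⁴
  horizontal leg (remainder): d = -3.02459 cm → contributes +23.5558 cm⁴
Total I = 80.4826 cm⁴.
For the y-axis: x̄ = 0.92459 cm.
Repeating about the centroidal y-axis gives I_y = 10.1226 cm⁴.

I_x ≈ 80.48 cm⁴, I_y ≈ 10.12 cm⁴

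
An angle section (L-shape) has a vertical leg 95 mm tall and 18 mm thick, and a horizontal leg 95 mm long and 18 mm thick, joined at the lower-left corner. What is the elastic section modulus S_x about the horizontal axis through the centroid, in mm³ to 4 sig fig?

S_x ≈ 3.797 × 10⁴ mm³

Split into non-overlapping primitives; take the origin at the lower-left of the bounding box.
Vertical leg: 18 × 95, A = 1 710 mm², y = 47.5 mm, Ī = 1 286 063 mm⁴.
Horizontal leg (remainder): 77 × 18, A = 1 386 mm², y = 9 mm, Ī = 37 422 mm⁴.
Centroid: ȳ = ΣA·y / ΣA = 30.2645 mm.
Transfer each piece to the horizontal axis through the centroid using Ī + A·d² with d = y − 30.2645:
  vertical leg: d = 17.2355 mm → contributes +1 794 037 mm⁴
  horizontal leg (remainder): d = -21.2645 mm → contributes +664 144 mm⁴
Total I = 2 458 181 mm⁴.
Extreme fibre distance c = 64.7355 mm; S = I/c = 37972.7 mm³.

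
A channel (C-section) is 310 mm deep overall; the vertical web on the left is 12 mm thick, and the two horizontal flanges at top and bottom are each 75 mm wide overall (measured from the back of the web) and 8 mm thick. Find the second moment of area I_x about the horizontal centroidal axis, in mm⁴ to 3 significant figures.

I_x ≈ 5.28 × 10⁷ mm⁴

Split into non-overlapping primitives; take the origin at the lower-left of the bounding box.
Web: 12 × 310, A = 3 720 mm², y = 155 mm, Ī = 29 791 000 mm⁴.
Top flange (beyond web): 63 × 8, A = 504 mm², y = 306 mm, Ī = 2 688 mm⁴.
Bottom flange (beyond web): 63 × 8, A = 504 mm², y = 4 mm, Ī = 2 688 mm⁴.
By symmetry the centroid is at mid-height, ȳ = 155 mm.
Transfer each piece to the horizontal centroidal axis using Ī + A·d² with d = y − 155:
  web: d = 0 mm → contributes +29 791 000 mm⁴
  top flange (beyond web): d = 151 mm → contributes +11 494 392 mm⁴
  bottom flange (beyond web): d = -151 mm → contributes +11 494 392 mm⁴
Total I = 52 779 784 mm⁴.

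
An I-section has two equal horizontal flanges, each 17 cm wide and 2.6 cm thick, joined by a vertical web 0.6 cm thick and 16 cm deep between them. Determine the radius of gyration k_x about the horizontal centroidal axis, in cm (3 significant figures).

k_x ≈ 8.98 cm

Split into non-overlapping primitives; take the origin at the lower-left of the bounding box.
Bottom flange: 17 × 2.6, A = 44.2 cm², y = 1.3 cm, Ī = 24.899 cm⁴.
Web: 0.6 × 16, A = 9.6 cm², y = 10.6 cm, Ī = 204.8 cm⁴.
Top flange: 17 × 2.6, A = 44.2 cm², y = 19.9 cm, Ī = 24.899 cm⁴.
By symmetry the centroid is at mid-height, ȳ = 10.6 cm.
Transfer each piece to the horizontal centroidal axis using Ī + A·d² with d = y − 10.6:
  bottom flange: d = -9.3 cm → contributes +3847.8 cm⁴
  web: d = 0 cm → contributes +204.8 cm⁴
  top flange: d = 9.3 cm → contributes +3847.8 cm⁴
Total I = 7900.3 cm⁴.
Radius of gyration: k = √(I/A) = √(7900.3 / 98) = 8.9786 cm.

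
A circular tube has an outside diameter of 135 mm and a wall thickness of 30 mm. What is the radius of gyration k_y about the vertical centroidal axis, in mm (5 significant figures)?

Decompose the section into non-overlapping parts with the origin at the bottom-left of its bounding rectangle.
Outer circle: ⌀135, A = 14313.88 mm², x = 67.5 mm, Ī = 16 304 406 mm⁴.
Bore (subtracted): ⌀75, A = 4417.865 mm², x = 67.5 mm, Ī = 1 553 156 mm⁴.
By symmetry the centroid is at mid-width, x̄ = 67.5 mm.
All pieces are centred on the vertical centroidal axis, so I = ΣĪ (holes subtracted) = 14 751 250 mm⁴.
Radius of gyration: k = √(I/A) = √(14 751 250 / 9896.017) = 38.60861 mm.

k_y ≈ 38.609 mm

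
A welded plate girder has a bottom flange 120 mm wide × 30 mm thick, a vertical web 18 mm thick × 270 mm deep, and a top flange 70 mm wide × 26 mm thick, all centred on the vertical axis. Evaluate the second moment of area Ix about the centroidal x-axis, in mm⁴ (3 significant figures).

Decompose the section into non-overlapping parts with the origin at the bottom-left of its bounding rectangle.
Bottom plate: 120 × 30, A = 3 600 mm², y = 15 mm, Ī = 270 000 mm⁴.
Web plate: 18 × 270, A = 4 860 mm², y = 165 mm, Ī = 29 524 500 mm⁴.
Top plate: 70 × 26, A = 1 820 mm², y = 313 mm, Ī = 102 527 mm⁴.
Centroid: ȳ = ΣA·y / ΣA = 138.67 mm.
Transfer each piece to the centroidal x-axis using Ī + A·d² with d = y − 138.67:
  bottom plate: d = -123.67 mm → contributes +55 332 174 mm⁴
  web plate: d = 26.327 mm → contributes +32 892 980 mm⁴
  top plate: d = 174.33 mm → contributes +55 412 054 mm⁴
Total I = 143 637 208 mm⁴.

Ix ≈ 1.44 × 10⁸ mm⁴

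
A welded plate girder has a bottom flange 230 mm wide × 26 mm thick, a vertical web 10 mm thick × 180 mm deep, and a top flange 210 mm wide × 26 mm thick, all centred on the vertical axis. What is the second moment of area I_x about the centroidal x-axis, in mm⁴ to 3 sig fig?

Break the section into simple shapes (no overlaps), measuring from the bottom-left corner of the bounding box.
Bottom plate: 230 × 26, A = 5 980 mm², y = 13 mm, Ī = 336 873 mm⁴.
Web plate: 10 × 180, A = 1 800 mm², y = 116 mm, Ī = 4 860 000 mm⁴.
Top plate: 210 × 26, A = 5 460 mm², y = 219 mm, Ī = 307 580 mm⁴.
Centroid: ȳ = ΣA·y / ΣA = 111.95 mm.
Transfer each piece to the centroidal x-axis using Ī + A·d² with d = y − 111.95:
  bottom plate: d = -98.955 mm → contributes +58 893 208 mm⁴
  web plate: d = 4.0453 mm → contributes +4 889 456 mm⁴
  top plate: d = 107.05 mm → contributes +62 872 082 mm⁴
Total I = 126 654 746 mm⁴.

I_x ≈ 1.27 × 10⁸ mm⁴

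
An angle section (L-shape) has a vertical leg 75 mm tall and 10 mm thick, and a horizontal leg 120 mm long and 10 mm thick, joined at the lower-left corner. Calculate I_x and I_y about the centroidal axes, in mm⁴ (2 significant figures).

I_x ≈ 8.3 × 10⁵ mm⁴, I_y ≈ 2.7 × 10⁶ mm⁴

Break the section into simple shapes (no overlaps), measuring from the bottom-left corner of the bounding box.
Vertical leg: 10 × 75, A = 750 mm², y = 37.5 mm, Ī = 351 563 mm⁴.
Horizontal leg (remainder): 110 × 10, A = 1 100 mm², y = 5 mm, Ī = 9 167 mm⁴.
Centroid: ȳ = ΣA·y / ΣA = 18.18 mm.
Transfer each piece to the centroidal x-axis using Ī + A·d² with d = y − 18.18:
  vertical leg: d = 19.32 mm → contributes +631 635 mm⁴
  horizontal leg (remainder): d = -13.18 mm → contributes +200 125 mm⁴
Total I = 831 760 mm⁴.
For the y-axis: x̄ = 40.68 mm.
Repeating about the centroidal y-axis gives I_y = 2 720 822 mm⁴.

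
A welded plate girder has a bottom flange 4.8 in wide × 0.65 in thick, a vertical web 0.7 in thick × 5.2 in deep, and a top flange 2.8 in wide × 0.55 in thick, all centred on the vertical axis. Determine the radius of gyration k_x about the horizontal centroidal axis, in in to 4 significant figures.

k_x ≈ 2.331 in

Break the section into simple shapes (no overlaps), measuring from the bottom-left corner of the bounding box.
Bottom plate: 4.8 × 0.65, A = 3.12 in², y = 0.325 in, Ī = 0.10985 in⁴.
Web plate: 0.7 × 5.2, A = 3.64 in², y = 3.25 in, Ī = 8.20213 in⁴.
Top plate: 2.8 × 0.55, A = 1.54 in², y = 6.125 in, Ī = 0.0388208 in⁴.
Centroid: ȳ = ΣA·y / ΣA = 2.68392 in.
Transfer each piece to the horizontal centroidal axis using Ī + A·d² with d = y − 2.68392:
  bottom plate: d = -2.35892 in → contributes +17.471 in⁴
  web plate: d = 0.566084 in → contributes +9.36858 in⁴
  top plate: d = 3.44108 in → contributes +18.2741 in⁴
Total I = 45.1137 in⁴.
Radius of gyration: k = √(I/A) = √(45.1137 / 8.3) = 2.33139 in.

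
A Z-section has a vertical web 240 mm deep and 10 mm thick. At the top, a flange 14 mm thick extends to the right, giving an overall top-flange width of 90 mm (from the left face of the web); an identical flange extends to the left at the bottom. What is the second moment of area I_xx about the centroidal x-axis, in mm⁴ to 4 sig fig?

I_xx ≈ 4.016 × 10⁷ mm⁴

Break the section into simple shapes (no overlaps), measuring from the bottom-left corner of the bounding box.
Web: 10 × 240, A = 2 400 mm², y = 120 mm, Ī = 11 520 000 mm⁴.
Top flange (beyond web): 80 × 14, A = 1 120 mm², y = 233 mm, Ī = 18293.3 mm⁴.
Bottom flange (beyond web): 80 × 14, A = 1 120 mm², y = 7 mm, Ī = 18293.3 mm⁴.
Centroid: ȳ = ΣA·y / ΣA = 120 mm.
Transfer each piece to the centroidal x-axis using Ī + A·d² with d = y − 120:
  web: d = 0 mm → contributes +11 520 000 mm⁴
  top flange (beyond web): d = 113 mm → contributes +14 319 573 mm⁴
  bottom flange (beyond web): d = -113 mm → contributes +14 319 573 mm⁴
Total I = 40 159 147 mm⁴.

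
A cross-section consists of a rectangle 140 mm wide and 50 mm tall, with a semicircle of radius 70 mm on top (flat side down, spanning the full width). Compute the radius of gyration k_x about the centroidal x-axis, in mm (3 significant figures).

Treat the section as a set of non-overlapping primitives; coordinates are from the bounding-box lower-left.
Rectangular body: 140 × 50, A = 7 000 mm², y = 25 mm, Ī = 1 458 333 mm⁴.
Semicircular cap: semicircle r = 70, A = 7696.9 mm², y = 79.709 mm, Ī = 2 635 265 mm⁴.
Centroid: ȳ = ΣA·y / ΣA = 53.652 mm.
Transfer each piece to the centroidal x-axis using Ī + A·d² with d = y − 53.652:
  rectangular body: d = -28.652 mm → contributes +7 204 718 mm⁴
  semicircular cap: d = 26.057 mm → contributes +7 861 353 mm⁴
Total I = 15 066 071 mm⁴.
Radius of gyration: k = √(I/A) = √(15 066 071 / 14 697) = 32.017 mm.

k_x ≈ 32.0 mm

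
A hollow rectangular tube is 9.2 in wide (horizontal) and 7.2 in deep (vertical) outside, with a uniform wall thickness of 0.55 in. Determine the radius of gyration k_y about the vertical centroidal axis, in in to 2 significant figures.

k_y ≈ 3.4 in

Break the section into simple shapes (no overlaps), measuring from the bottom-left corner of the bounding box.
Outer rectangle: 9.2 × 7.2, A = 66.24 in², x = 4.6 in, Ī = 467.2 in⁴.
Inner void (subtracted): 8.1 × 6.1, A = 49.41 in², x = 4.6 in, Ī = 270.1 in⁴.
By symmetry the centroid is at mid-width, x̄ = 4.6 in.
All pieces are centred on the vertical centroidal axis, so I = ΣĪ (holes subtracted) = 197.1 in⁴.
Radius of gyration: k = √(I/A) = √(197.1 / 16.83) = 3.422 in.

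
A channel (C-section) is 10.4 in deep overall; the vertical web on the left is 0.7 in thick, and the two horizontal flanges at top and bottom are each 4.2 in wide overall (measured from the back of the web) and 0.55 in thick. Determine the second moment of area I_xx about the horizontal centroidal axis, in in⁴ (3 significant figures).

Treat the section as a set of non-overlapping primitives; coordinates are from the bounding-box lower-left.
Web: 0.7 × 10.4, A = 7.28 in², y = 5.2 in, Ī = 65.617 in⁴.
Top flange (beyond web): 3.5 × 0.55, A = 1.925 in², y = 10.125 in, Ī = 0.048526 in⁴.
Bottom flange (beyond web): 3.5 × 0.55, A = 1.925 in², y = 0.275 in, Ī = 0.048526 in⁴.
By symmetry the centroid is at mid-height, ȳ = 5.2 in.
Transfer each piece to the horizontal centroidal axis using Ī + A·d² with d = y − 5.2:
  web: d = 0 in → contributes +65.617 in⁴
  top flange (beyond web): d = 4.925 in → contributes +46.741 in⁴
  bottom flange (beyond web): d = -4.925 in → contributes +46.741 in⁴
Total I = 159.1 in⁴.

I_xx ≈ 159 in⁴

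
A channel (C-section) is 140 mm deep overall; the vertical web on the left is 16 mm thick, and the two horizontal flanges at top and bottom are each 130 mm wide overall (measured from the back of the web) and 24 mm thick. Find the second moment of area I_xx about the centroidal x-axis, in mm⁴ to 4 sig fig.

I_xx ≈ 2.233 × 10⁷ mm⁴

Split into non-overlapping primitives; take the origin at the lower-left of the bounding box.
Web: 16 × 140, A = 2 240 mm², y = 70 mm, Ī = 3 658 667 mm⁴.
Top flange (beyond web): 114 × 24, A = 2 736 mm², y = 128 mm, Ī = 131 328 mm⁴.
Bottom flange (beyond web): 114 × 24, A = 2 736 mm², y = 12 mm, Ī = 131 328 mm⁴.
By symmetry the centroid is at mid-height, ȳ = 70 mm.
Transfer each piece to the centroidal x-axis using Ī + A·d² with d = y − 70:
  web: d = 0 mm → contributes +3 658 667 mm⁴
  top flange (beyond web): d = 58 mm → contributes +9 335 232 mm⁴
  bottom flange (beyond web): d = -58 mm → contributes +9 335 232 mm⁴
Total I = 22 329 131 mm⁴.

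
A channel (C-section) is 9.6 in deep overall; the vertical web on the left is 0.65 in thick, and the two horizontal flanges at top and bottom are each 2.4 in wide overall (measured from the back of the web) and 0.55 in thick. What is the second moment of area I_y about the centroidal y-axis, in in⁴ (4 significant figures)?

Treat the section as a set of non-overlapping primitives; coordinates are from the bounding-box lower-left.
Web: 0.65 × 9.6, A = 6.24 in², x = 0.325 in, Ī = 0.2197 in⁴.
Top flange (beyond web): 1.75 × 0.55, A = 0.9625 in², x = 1.525 in, Ī = 0.245638 in⁴.
Bottom flange (beyond web): 1.75 × 0.55, A = 0.9625 in², x = 1.525 in, Ī = 0.245638 in⁴.
Centroid: x̄ = ΣA·x / ΣA = 0.607915 in.
Transfer each piece to the centroidal y-axis using Ī + A·d² with d = x − 0.607915:
  web: d = -0.282915 in → contributes +0.719155 in⁴
  top flange (beyond web): d = 0.917085 in → contributes +1.05514 in⁴
  bottom flange (beyond web): d = 0.917085 in → contributes +1.05514 in⁴
Total I = 2.82944 in⁴.

I_y ≈ 2.829 in⁴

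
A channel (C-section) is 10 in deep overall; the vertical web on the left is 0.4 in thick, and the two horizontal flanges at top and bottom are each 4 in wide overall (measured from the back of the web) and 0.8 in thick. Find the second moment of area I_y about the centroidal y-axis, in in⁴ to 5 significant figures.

Decompose the section into non-overlapping parts with the origin at the bottom-left of its bounding rectangle.
Web: 0.4 × 10, A = 4 in², x = 0.2 in, Ī = 0.05333333 in⁴.
Top flange (beyond web): 3.6 × 0.8, A = 2.88 in², x = 2.2 in, Ī = 3.1104 in⁴.
Bottom flange (beyond web): 3.6 × 0.8, A = 2.88 in², x = 2.2 in, Ī = 3.1104 in⁴.
Centroid: x̄ = ΣA·x / ΣA = 1.380328 in.
Transfer each piece to the centroidal y-axis using Ī + A·d² with d = x − 1.380328:
  web: d = -1.180328 in → contributes +5.626029 in⁴
  top flange (beyond web): d = 0.8196721 in → contributes +5.045364 in⁴
  bottom flange (beyond web): d = 0.8196721 in → contributes +5.045364 in⁴
Total I = 15.71676 in⁴.

I_y ≈ 15.717 in⁴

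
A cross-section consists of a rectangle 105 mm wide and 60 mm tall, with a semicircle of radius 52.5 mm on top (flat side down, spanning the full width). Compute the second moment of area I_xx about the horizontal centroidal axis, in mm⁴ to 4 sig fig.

Treat the section as a set of non-overlapping primitives; coordinates are from the bounding-box lower-left.
Rectangular body: 105 × 60, A = 6 300 mm², y = 30 mm, Ī = 1 890 000 mm⁴.
Semicircular cap: semicircle r = 52.5, A = 4329.51 mm², y = 82.2817 mm, Ī = 833 814 mm⁴.
Centroid: ȳ = ΣA·y / ΣA = 51.2949 mm.
Transfer each piece to the horizontal centroidal axis using Ī + A·d² with d = y − 51.2949:
  rectangular body: d = -21.2949 mm → contributes +4 746 870 mm⁴
  semicircular cap: d = 30.9868 mm → contributes +4 990 934 mm⁴
Total I = 9 737 805 mm⁴.

I_xx ≈ 9.738 × 10⁶ mm⁴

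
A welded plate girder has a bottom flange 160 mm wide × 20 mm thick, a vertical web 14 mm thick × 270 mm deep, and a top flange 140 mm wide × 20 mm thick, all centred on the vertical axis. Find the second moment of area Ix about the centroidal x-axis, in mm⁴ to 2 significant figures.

Split into non-overlapping primitives; take the origin at the lower-left of the bounding box.
Bottom plate: 160 × 20, A = 3 200 mm², y = 10 mm, Ī = 106 667 mm⁴.
Web plate: 14 × 270, A = 3 780 mm², y = 155 mm, Ī = 22 963 500 mm⁴.
Top plate: 140 × 20, A = 2 800 mm², y = 300 mm, Ī = 93 333 mm⁴.
Centroid: ȳ = ΣA·y / ΣA = 149.1 mm.
Transfer each piece to the centroidal x-axis using Ī + A·d² with d = y − 149.1:
  bottom plate: d = -139.1 mm → contributes +61 995 736 mm⁴
  web plate: d = 5.93 mm → contributes +23 096 444 mm⁴
  top plate: d = 150.9 mm → contributes +63 877 353 mm⁴
Total I = 148 969 533 mm⁴.

Ix ≈ 1.5 × 10⁸ mm⁴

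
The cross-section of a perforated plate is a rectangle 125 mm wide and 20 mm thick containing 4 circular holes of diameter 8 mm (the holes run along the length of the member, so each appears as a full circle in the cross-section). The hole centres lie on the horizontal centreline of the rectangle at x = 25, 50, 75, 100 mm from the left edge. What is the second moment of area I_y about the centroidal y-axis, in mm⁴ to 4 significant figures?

Treat the section as a set of non-overlapping primitives; coordinates are from the bounding-box lower-left.
Plate: 125 × 20, A = 2 500 mm², x = 62.5 mm, Ī = 3 255 208 mm⁴.
Hole 1 (subtracted): ⌀8, A = 50.2655 mm², x = 25 mm, Ī = 201.062 mm⁴.
Hole 2 (subtracted): ⌀8, A = 50.2655 mm², x = 50 mm, Ī = 201.062 mm⁴.
Hole 3 (subtracted): ⌀8, A = 50.2655 mm², x = 75 mm, Ī = 201.062 mm⁴.
Hole 4 (subtracted): ⌀8, A = 50.2655 mm², x = 100 mm, Ī = 201.062 mm⁴.
By symmetry the centroid is at mid-width, x̄ = 62.5 mm.
Transfer each piece to the centroidal y-axis using Ī + A·d² with d = x − 62.5:
  plate: d = 0 mm → contributes +3 255 208 mm⁴
  hole 1: d = -37.5 mm → contributes −70886.9 mm⁴
  hole 2: d = -12.5 mm → contributes −8055.04 mm⁴
  hole 3: d = 12.5 mm → contributes −8055.04 mm⁴
  hole 4: d = 37.5 mm → contributes −70886.9 mm⁴
Total I = 3 097 324 mm⁴.

I_y ≈ 3.097 × 10⁶ mm⁴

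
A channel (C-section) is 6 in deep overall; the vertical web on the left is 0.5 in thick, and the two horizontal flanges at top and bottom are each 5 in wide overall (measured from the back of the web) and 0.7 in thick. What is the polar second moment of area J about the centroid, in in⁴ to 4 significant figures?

J ≈ 76.89 in⁴

Decompose the section into non-overlapping parts with the origin at the bottom-left of its bounding rectangle.
Web: 0.5 × 6, A = 3 in², y = 3 in, Ī = 9 in⁴.
Top flange (beyond web): 4.5 × 0.7, A = 3.15 in², y = 5.65 in, Ī = 0.128625 in⁴.
Bottom flange (beyond web): 4.5 × 0.7, A = 3.15 in², y = 0.35 in, Ī = 0.128625 in⁴.
By symmetry the centroid is at mid-height, ȳ = 3 in.
Transfer each piece to the centroidal x-axis using Ī + A·d² with d = y − 3:
  web: d = 0 in → contributes +9 in⁴
  top flange (beyond web): d = 2.65 in → contributes +22.2495 in⁴
  bottom flange (beyond web): d = -2.65 in → contributes +22.2495 in⁴
Total I = 53.499 in⁴.
For the y-axis: x̄ = 1.94355 in.
Repeating about the centroidal y-axis gives I_y = 23.3954 in⁴.
Polar second moment: J = I_x + I_y = 76.8944 in⁴.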